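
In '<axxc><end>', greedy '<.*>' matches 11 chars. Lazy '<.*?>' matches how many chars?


Greedy '<.*>' tries to match as MUCH as possible.
Lazy '<.*?>' tries to match as LITTLE as possible.

String: '<axxc><end>'
Greedy '<.*>' starts at first '<' and extends to the LAST '>': '<axxc><end>' (11 chars)
Lazy '<.*?>' starts at first '<' and stops at the FIRST '>': '<axxc>' (6 chars)

6


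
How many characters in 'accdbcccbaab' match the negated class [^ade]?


Negated class [^ade] matches any char NOT in {a, d, e}
Scanning 'accdbcccbaab':
  pos 0: 'a' -> no (excluded)
  pos 1: 'c' -> MATCH
  pos 2: 'c' -> MATCH
  pos 3: 'd' -> no (excluded)
  pos 4: 'b' -> MATCH
  pos 5: 'c' -> MATCH
  pos 6: 'c' -> MATCH
  pos 7: 'c' -> MATCH
  pos 8: 'b' -> MATCH
  pos 9: 'a' -> no (excluded)
  pos 10: 'a' -> no (excluded)
  pos 11: 'b' -> MATCH
Total matches: 8

8


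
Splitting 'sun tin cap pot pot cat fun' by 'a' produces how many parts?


Splitting by 'a' breaks the string at each occurrence of the separator.
Text: 'sun tin cap pot pot cat fun'
Parts after split:
  Part 1: 'sun tin c'
  Part 2: 'p pot pot c'
  Part 3: 't fun'
Total parts: 3

3


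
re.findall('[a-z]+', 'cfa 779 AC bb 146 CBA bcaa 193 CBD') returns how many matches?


Pattern '[a-z]+' finds one or more lowercase letters.
Text: 'cfa 779 AC bb 146 CBA bcaa 193 CBD'
Scanning for matches:
  Match 1: 'cfa'
  Match 2: 'bb'
  Match 3: 'bcaa'
Total matches: 3

3


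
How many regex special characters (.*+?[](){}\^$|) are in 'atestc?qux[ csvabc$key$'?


Regex special characters are: . * + ? [ ] ( ) { } \ ^ $ |
Scanning 'atestc?qux[ csvabc$key$':
  pos 6: '?' -> SPECIAL
  pos 10: '[' -> SPECIAL
  pos 18: '$' -> SPECIAL
  pos 22: '$' -> SPECIAL
Special chars found: ['?', '[', '$', '$']
Total: 4

4


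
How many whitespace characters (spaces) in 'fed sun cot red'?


\s matches whitespace characters (spaces, tabs, etc.).
Text: 'fed sun cot red'
This text has 4 words separated by spaces.
Number of spaces = number of words - 1 = 4 - 1 = 3

3


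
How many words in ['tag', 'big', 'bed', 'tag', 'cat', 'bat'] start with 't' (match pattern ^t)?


Pattern ^t anchors to start of word. Check which words begin with 't':
  'tag' -> MATCH (starts with 't')
  'big' -> no
  'bed' -> no
  'tag' -> MATCH (starts with 't')
  'cat' -> no
  'bat' -> no
Matching words: ['tag', 'tag']
Count: 2

2


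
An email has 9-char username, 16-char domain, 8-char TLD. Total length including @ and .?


An email address has format: username@domain.tld
Username length: 9
'@' character: 1
Domain length: 16
'.' character: 1
TLD length: 8
Total = 9 + 1 + 16 + 1 + 8 = 35

35


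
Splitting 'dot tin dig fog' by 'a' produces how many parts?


Splitting by 'a' breaks the string at each occurrence of the separator.
Text: 'dot tin dig fog'
Parts after split:
  Part 1: 'dot tin dig fog'
Total parts: 1

1


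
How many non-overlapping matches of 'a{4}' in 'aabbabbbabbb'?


Pattern 'a{4}' matches exactly 4 consecutive a's (greedy, non-overlapping).
String: 'aabbabbbabbb'
Scanning for runs of a's:
  Run at pos 0: 'aa' (length 2) -> 0 match(es)
  Run at pos 4: 'a' (length 1) -> 0 match(es)
  Run at pos 8: 'a' (length 1) -> 0 match(es)
Matches found: []
Total: 0

0


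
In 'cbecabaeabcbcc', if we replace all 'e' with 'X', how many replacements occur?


re.sub('e', 'X', text) replaces every occurrence of 'e' with 'X'.
Text: 'cbecabaeabcbcc'
Scanning for 'e':
  pos 2: 'e' -> replacement #1
  pos 7: 'e' -> replacement #2
Total replacements: 2

2


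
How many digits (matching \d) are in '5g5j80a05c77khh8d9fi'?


\d matches any digit 0-9.
Scanning '5g5j80a05c77khh8d9fi':
  pos 0: '5' -> DIGIT
  pos 2: '5' -> DIGIT
  pos 4: '8' -> DIGIT
  pos 5: '0' -> DIGIT
  pos 7: '0' -> DIGIT
  pos 8: '5' -> DIGIT
  pos 10: '7' -> DIGIT
  pos 11: '7' -> DIGIT
  pos 15: '8' -> DIGIT
  pos 17: '9' -> DIGIT
Digits found: ['5', '5', '8', '0', '0', '5', '7', '7', '8', '9']
Total: 10

10


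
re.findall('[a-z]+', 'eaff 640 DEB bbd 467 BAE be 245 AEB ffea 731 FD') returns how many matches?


Pattern '[a-z]+' finds one or more lowercase letters.
Text: 'eaff 640 DEB bbd 467 BAE be 245 AEB ffea 731 FD'
Scanning for matches:
  Match 1: 'eaff'
  Match 2: 'bbd'
  Match 3: 'be'
  Match 4: 'ffea'
Total matches: 4

4


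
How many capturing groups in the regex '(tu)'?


To count capturing groups, count each '(' that starts a group.
Pattern: '(tu)'
Walking through the pattern:
  Position 0: '(' -> group #1
Total capturing groups: 1

1


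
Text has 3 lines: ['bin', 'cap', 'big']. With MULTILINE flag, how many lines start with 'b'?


With MULTILINE flag, ^ matches the start of each line.
Lines: ['bin', 'cap', 'big']
Checking which lines start with 'b':
  Line 1: 'bin' -> MATCH
  Line 2: 'cap' -> no
  Line 3: 'big' -> MATCH
Matching lines: ['bin', 'big']
Count: 2

2


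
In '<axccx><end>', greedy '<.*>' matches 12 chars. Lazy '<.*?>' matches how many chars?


Greedy '<.*>' tries to match as MUCH as possible.
Lazy '<.*?>' tries to match as LITTLE as possible.

String: '<axccx><end>'
Greedy '<.*>' starts at first '<' and extends to the LAST '>': '<axccx><end>' (12 chars)
Lazy '<.*?>' starts at first '<' and stops at the FIRST '>': '<axccx>' (7 chars)

7


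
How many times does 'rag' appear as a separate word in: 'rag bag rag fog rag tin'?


Scanning each word for exact match 'rag':
  Word 1: 'rag' -> MATCH
  Word 2: 'bag' -> no
  Word 3: 'rag' -> MATCH
  Word 4: 'fog' -> no
  Word 5: 'rag' -> MATCH
  Word 6: 'tin' -> no
Total matches: 3

3


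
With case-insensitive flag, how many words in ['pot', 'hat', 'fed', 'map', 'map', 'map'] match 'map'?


Case-insensitive matching: compare each word's lowercase form to 'map'.
  'pot' -> lower='pot' -> no
  'hat' -> lower='hat' -> no
  'fed' -> lower='fed' -> no
  'map' -> lower='map' -> MATCH
  'map' -> lower='map' -> MATCH
  'map' -> lower='map' -> MATCH
Matches: ['map', 'map', 'map']
Count: 3

3


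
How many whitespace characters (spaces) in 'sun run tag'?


\s matches whitespace characters (spaces, tabs, etc.).
Text: 'sun run tag'
This text has 3 words separated by spaces.
Number of spaces = number of words - 1 = 3 - 1 = 2

2


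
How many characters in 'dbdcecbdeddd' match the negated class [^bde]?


Negated class [^bde] matches any char NOT in {b, d, e}
Scanning 'dbdcecbdeddd':
  pos 0: 'd' -> no (excluded)
  pos 1: 'b' -> no (excluded)
  pos 2: 'd' -> no (excluded)
  pos 3: 'c' -> MATCH
  pos 4: 'e' -> no (excluded)
  pos 5: 'c' -> MATCH
  pos 6: 'b' -> no (excluded)
  pos 7: 'd' -> no (excluded)
  pos 8: 'e' -> no (excluded)
  pos 9: 'd' -> no (excluded)
  pos 10: 'd' -> no (excluded)
  pos 11: 'd' -> no (excluded)
Total matches: 2

2


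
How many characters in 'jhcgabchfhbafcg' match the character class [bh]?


Character class [bh] matches any of: {b, h}
Scanning string 'jhcgabchfhbafcg' character by character:
  pos 0: 'j' -> no
  pos 1: 'h' -> MATCH
  pos 2: 'c' -> no
  pos 3: 'g' -> no
  pos 4: 'a' -> no
  pos 5: 'b' -> MATCH
  pos 6: 'c' -> no
  pos 7: 'h' -> MATCH
  pos 8: 'f' -> no
  pos 9: 'h' -> MATCH
  pos 10: 'b' -> MATCH
  pos 11: 'a' -> no
  pos 12: 'f' -> no
  pos 13: 'c' -> no
  pos 14: 'g' -> no
Total matches: 5

5


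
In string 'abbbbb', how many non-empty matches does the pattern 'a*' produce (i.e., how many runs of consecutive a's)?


Pattern 'a*' matches zero or more a's. We want non-empty runs of consecutive a's.
String: 'abbbbb'
Walking through the string to find runs of a's:
  Run 1: positions 0-0 -> 'a'
Non-empty runs found: ['a']
Count: 1

1


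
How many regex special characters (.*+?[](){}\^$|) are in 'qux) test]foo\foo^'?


Regex special characters are: . * + ? [ ] ( ) { } \ ^ $ |
Scanning 'qux) test]foo\foo^':
  pos 3: ')' -> SPECIAL
  pos 9: ']' -> SPECIAL
  pos 13: '\' -> SPECIAL
  pos 17: '^' -> SPECIAL
Special chars found: [')', ']', '\\', '^']
Total: 4

4


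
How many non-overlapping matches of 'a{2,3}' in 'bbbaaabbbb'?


Pattern 'a{2,3}' matches between 2 and 3 consecutive a's (greedy).
String: 'bbbaaabbbb'
Finding runs of a's and applying greedy matching:
  Run at pos 3: 'aaa' (length 3)
Matches: ['aaa']
Count: 1

1


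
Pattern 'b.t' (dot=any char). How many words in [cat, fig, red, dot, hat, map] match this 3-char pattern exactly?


Pattern 'b.t' means: starts with 'b', any single char, ends with 't'.
Checking each word (must be exactly 3 chars):
  'cat' (len=3): no
  'fig' (len=3): no
  'red' (len=3): no
  'dot' (len=3): no
  'hat' (len=3): no
  'map' (len=3): no
Matching words: []
Total: 0

0


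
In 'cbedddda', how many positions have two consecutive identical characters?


Looking for consecutive identical characters in 'cbedddda':
  pos 0-1: 'c' vs 'b' -> different
  pos 1-2: 'b' vs 'e' -> different
  pos 2-3: 'e' vs 'd' -> different
  pos 3-4: 'd' vs 'd' -> MATCH ('dd')
  pos 4-5: 'd' vs 'd' -> MATCH ('dd')
  pos 5-6: 'd' vs 'd' -> MATCH ('dd')
  pos 6-7: 'd' vs 'a' -> different
Consecutive identical pairs: ['dd', 'dd', 'dd']
Count: 3

3


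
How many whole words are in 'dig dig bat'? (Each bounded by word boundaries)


Word boundaries (\b) mark the start/end of each word.
Text: 'dig dig bat'
Splitting by whitespace:
  Word 1: 'dig'
  Word 2: 'dig'
  Word 3: 'bat'
Total whole words: 3

3


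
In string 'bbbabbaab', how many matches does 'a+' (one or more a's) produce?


Pattern 'a+' matches one or more consecutive a's.
String: 'bbbabbaab'
Scanning for runs of a:
  Match 1: 'a' (length 1)
  Match 2: 'aa' (length 2)
Total matches: 2

2


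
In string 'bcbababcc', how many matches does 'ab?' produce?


Pattern 'ab?' matches 'a' optionally followed by 'b'.
String: 'bcbababcc'
Scanning left to right for 'a' then checking next char:
  Match 1: 'ab' (a followed by b)
  Match 2: 'ab' (a followed by b)
Total matches: 2

2


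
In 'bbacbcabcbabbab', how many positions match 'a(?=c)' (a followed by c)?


Lookahead 'a(?=c)' matches 'a' only when followed by 'c'.
String: 'bbacbcabcbabbab'
Checking each position where char is 'a':
  pos 2: 'a' -> MATCH (next='c')
  pos 6: 'a' -> no (next='b')
  pos 10: 'a' -> no (next='b')
  pos 13: 'a' -> no (next='b')
Matching positions: [2]
Count: 1

1


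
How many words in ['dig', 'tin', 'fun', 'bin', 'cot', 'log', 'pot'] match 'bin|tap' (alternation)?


Alternation 'bin|tap' matches either 'bin' or 'tap'.
Checking each word:
  'dig' -> no
  'tin' -> no
  'fun' -> no
  'bin' -> MATCH
  'cot' -> no
  'log' -> no
  'pot' -> no
Matches: ['bin']
Count: 1

1


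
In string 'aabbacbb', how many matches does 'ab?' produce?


Pattern 'ab?' matches 'a' optionally followed by 'b'.
String: 'aabbacbb'
Scanning left to right for 'a' then checking next char:
  Match 1: 'a' (a not followed by b)
  Match 2: 'ab' (a followed by b)
  Match 3: 'a' (a not followed by b)
Total matches: 3

3


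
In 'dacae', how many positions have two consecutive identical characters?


Looking for consecutive identical characters in 'dacae':
  pos 0-1: 'd' vs 'a' -> different
  pos 1-2: 'a' vs 'c' -> different
  pos 2-3: 'c' vs 'a' -> different
  pos 3-4: 'a' vs 'e' -> different
Consecutive identical pairs: []
Count: 0

0


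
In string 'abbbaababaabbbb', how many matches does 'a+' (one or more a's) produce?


Pattern 'a+' matches one or more consecutive a's.
String: 'abbbaababaabbbb'
Scanning for runs of a:
  Match 1: 'a' (length 1)
  Match 2: 'aa' (length 2)
  Match 3: 'a' (length 1)
  Match 4: 'aa' (length 2)
Total matches: 4

4


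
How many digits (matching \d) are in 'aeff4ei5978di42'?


\d matches any digit 0-9.
Scanning 'aeff4ei5978di42':
  pos 4: '4' -> DIGIT
  pos 7: '5' -> DIGIT
  pos 8: '9' -> DIGIT
  pos 9: '7' -> DIGIT
  pos 10: '8' -> DIGIT
  pos 13: '4' -> DIGIT
  pos 14: '2' -> DIGIT
Digits found: ['4', '5', '9', '7', '8', '4', '2']
Total: 7

7


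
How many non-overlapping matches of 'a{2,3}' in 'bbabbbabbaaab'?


Pattern 'a{2,3}' matches between 2 and 3 consecutive a's (greedy).
String: 'bbabbbabbaaab'
Finding runs of a's and applying greedy matching:
  Run at pos 2: 'a' (length 1)
  Run at pos 6: 'a' (length 1)
  Run at pos 9: 'aaa' (length 3)
Matches: ['aaa']
Count: 1

1


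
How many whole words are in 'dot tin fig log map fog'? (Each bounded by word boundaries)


Word boundaries (\b) mark the start/end of each word.
Text: 'dot tin fig log map fog'
Splitting by whitespace:
  Word 1: 'dot'
  Word 2: 'tin'
  Word 3: 'fig'
  Word 4: 'log'
  Word 5: 'map'
  Word 6: 'fog'
Total whole words: 6

6


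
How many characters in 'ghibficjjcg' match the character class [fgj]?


Character class [fgj] matches any of: {f, g, j}
Scanning string 'ghibficjjcg' character by character:
  pos 0: 'g' -> MATCH
  pos 1: 'h' -> no
  pos 2: 'i' -> no
  pos 3: 'b' -> no
  pos 4: 'f' -> MATCH
  pos 5: 'i' -> no
  pos 6: 'c' -> no
  pos 7: 'j' -> MATCH
  pos 8: 'j' -> MATCH
  pos 9: 'c' -> no
  pos 10: 'g' -> MATCH
Total matches: 5

5


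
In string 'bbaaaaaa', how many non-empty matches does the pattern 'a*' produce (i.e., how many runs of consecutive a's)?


Pattern 'a*' matches zero or more a's. We want non-empty runs of consecutive a's.
String: 'bbaaaaaa'
Walking through the string to find runs of a's:
  Run 1: positions 2-7 -> 'aaaaaa'
Non-empty runs found: ['aaaaaa']
Count: 1

1


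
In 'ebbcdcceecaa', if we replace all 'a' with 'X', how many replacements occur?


re.sub('a', 'X', text) replaces every occurrence of 'a' with 'X'.
Text: 'ebbcdcceecaa'
Scanning for 'a':
  pos 10: 'a' -> replacement #1
  pos 11: 'a' -> replacement #2
Total replacements: 2

2


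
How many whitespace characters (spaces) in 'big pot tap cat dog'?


\s matches whitespace characters (spaces, tabs, etc.).
Text: 'big pot tap cat dog'
This text has 5 words separated by spaces.
Number of spaces = number of words - 1 = 5 - 1 = 4

4


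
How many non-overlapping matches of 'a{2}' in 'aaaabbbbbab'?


Pattern 'a{2}' matches exactly 2 consecutive a's (greedy, non-overlapping).
String: 'aaaabbbbbab'
Scanning for runs of a's:
  Run at pos 0: 'aaaa' (length 4) -> 2 match(es)
  Run at pos 9: 'a' (length 1) -> 0 match(es)
Matches found: ['aa', 'aa']
Total: 2

2


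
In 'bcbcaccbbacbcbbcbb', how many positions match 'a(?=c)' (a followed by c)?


Lookahead 'a(?=c)' matches 'a' only when followed by 'c'.
String: 'bcbcaccbbacbcbbcbb'
Checking each position where char is 'a':
  pos 4: 'a' -> MATCH (next='c')
  pos 9: 'a' -> MATCH (next='c')
Matching positions: [4, 9]
Count: 2

2


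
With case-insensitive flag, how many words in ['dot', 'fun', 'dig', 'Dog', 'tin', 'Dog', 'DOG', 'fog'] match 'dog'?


Case-insensitive matching: compare each word's lowercase form to 'dog'.
  'dot' -> lower='dot' -> no
  'fun' -> lower='fun' -> no
  'dig' -> lower='dig' -> no
  'Dog' -> lower='dog' -> MATCH
  'tin' -> lower='tin' -> no
  'Dog' -> lower='dog' -> MATCH
  'DOG' -> lower='dog' -> MATCH
  'fog' -> lower='fog' -> no
Matches: ['Dog', 'Dog', 'DOG']
Count: 3

3


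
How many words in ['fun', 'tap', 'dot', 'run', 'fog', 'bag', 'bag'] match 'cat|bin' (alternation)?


Alternation 'cat|bin' matches either 'cat' or 'bin'.
Checking each word:
  'fun' -> no
  'tap' -> no
  'dot' -> no
  'run' -> no
  'fog' -> no
  'bag' -> no
  'bag' -> no
Matches: []
Count: 0

0


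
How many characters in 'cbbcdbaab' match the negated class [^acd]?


Negated class [^acd] matches any char NOT in {a, c, d}
Scanning 'cbbcdbaab':
  pos 0: 'c' -> no (excluded)
  pos 1: 'b' -> MATCH
  pos 2: 'b' -> MATCH
  pos 3: 'c' -> no (excluded)
  pos 4: 'd' -> no (excluded)
  pos 5: 'b' -> MATCH
  pos 6: 'a' -> no (excluded)
  pos 7: 'a' -> no (excluded)
  pos 8: 'b' -> MATCH
Total matches: 4

4


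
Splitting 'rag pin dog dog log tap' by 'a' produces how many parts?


Splitting by 'a' breaks the string at each occurrence of the separator.
Text: 'rag pin dog dog log tap'
Parts after split:
  Part 1: 'r'
  Part 2: 'g pin dog dog log t'
  Part 3: 'p'
Total parts: 3

3


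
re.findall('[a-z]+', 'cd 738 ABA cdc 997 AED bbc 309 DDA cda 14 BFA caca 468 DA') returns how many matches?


Pattern '[a-z]+' finds one or more lowercase letters.
Text: 'cd 738 ABA cdc 997 AED bbc 309 DDA cda 14 BFA caca 468 DA'
Scanning for matches:
  Match 1: 'cd'
  Match 2: 'cdc'
  Match 3: 'bbc'
  Match 4: 'cda'
  Match 5: 'caca'
Total matches: 5

5


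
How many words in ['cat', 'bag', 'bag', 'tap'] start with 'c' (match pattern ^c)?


Pattern ^c anchors to start of word. Check which words begin with 'c':
  'cat' -> MATCH (starts with 'c')
  'bag' -> no
  'bag' -> no
  'tap' -> no
Matching words: ['cat']
Count: 1

1


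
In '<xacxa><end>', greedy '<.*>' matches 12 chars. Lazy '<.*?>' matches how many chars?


Greedy '<.*>' tries to match as MUCH as possible.
Lazy '<.*?>' tries to match as LITTLE as possible.

String: '<xacxa><end>'
Greedy '<.*>' starts at first '<' and extends to the LAST '>': '<xacxa><end>' (12 chars)
Lazy '<.*?>' starts at first '<' and stops at the FIRST '>': '<xacxa>' (7 chars)

7


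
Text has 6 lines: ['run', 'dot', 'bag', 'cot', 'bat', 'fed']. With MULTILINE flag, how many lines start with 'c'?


With MULTILINE flag, ^ matches the start of each line.
Lines: ['run', 'dot', 'bag', 'cot', 'bat', 'fed']
Checking which lines start with 'c':
  Line 1: 'run' -> no
  Line 2: 'dot' -> no
  Line 3: 'bag' -> no
  Line 4: 'cot' -> MATCH
  Line 5: 'bat' -> no
  Line 6: 'fed' -> no
Matching lines: ['cot']
Count: 1

1


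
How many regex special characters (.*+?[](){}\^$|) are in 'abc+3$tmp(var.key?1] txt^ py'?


Regex special characters are: . * + ? [ ] ( ) { } \ ^ $ |
Scanning 'abc+3$tmp(var.key?1] txt^ py':
  pos 3: '+' -> SPECIAL
  pos 5: '$' -> SPECIAL
  pos 9: '(' -> SPECIAL
  pos 13: '.' -> SPECIAL
  pos 17: '?' -> SPECIAL
  pos 19: ']' -> SPECIAL
  pos 24: '^' -> SPECIAL
Special chars found: ['+', '$', '(', '.', '?', ']', '^']
Total: 7

7


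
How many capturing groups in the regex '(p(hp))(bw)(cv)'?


To count capturing groups, count each '(' that starts a group.
Pattern: '(p(hp))(bw)(cv)'
Walking through the pattern:
  Position 0: '(' -> group #1
  Position 2: '(' -> group #2
  Position 7: '(' -> group #3
  Position 11: '(' -> group #4
Total capturing groups: 4

4


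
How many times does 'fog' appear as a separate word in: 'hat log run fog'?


Scanning each word for exact match 'fog':
  Word 1: 'hat' -> no
  Word 2: 'log' -> no
  Word 3: 'run' -> no
  Word 4: 'fog' -> MATCH
Total matches: 1

1


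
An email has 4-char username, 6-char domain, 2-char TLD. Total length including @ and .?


An email address has format: username@domain.tld
Username length: 4
'@' character: 1
Domain length: 6
'.' character: 1
TLD length: 2
Total = 4 + 1 + 6 + 1 + 2 = 14

14


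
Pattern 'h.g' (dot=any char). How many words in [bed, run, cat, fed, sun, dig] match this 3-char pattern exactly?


Pattern 'h.g' means: starts with 'h', any single char, ends with 'g'.
Checking each word (must be exactly 3 chars):
  'bed' (len=3): no
  'run' (len=3): no
  'cat' (len=3): no
  'fed' (len=3): no
  'sun' (len=3): no
  'dig' (len=3): no
Matching words: []
Total: 0

0


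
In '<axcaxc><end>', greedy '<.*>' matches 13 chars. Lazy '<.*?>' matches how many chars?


Greedy '<.*>' tries to match as MUCH as possible.
Lazy '<.*?>' tries to match as LITTLE as possible.

String: '<axcaxc><end>'
Greedy '<.*>' starts at first '<' and extends to the LAST '>': '<axcaxc><end>' (13 chars)
Lazy '<.*?>' starts at first '<' and stops at the FIRST '>': '<axcaxc>' (8 chars)

8


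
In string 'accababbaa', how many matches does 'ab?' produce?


Pattern 'ab?' matches 'a' optionally followed by 'b'.
String: 'accababbaa'
Scanning left to right for 'a' then checking next char:
  Match 1: 'a' (a not followed by b)
  Match 2: 'ab' (a followed by b)
  Match 3: 'ab' (a followed by b)
  Match 4: 'a' (a not followed by b)
  Match 5: 'a' (a not followed by b)
Total matches: 5

5


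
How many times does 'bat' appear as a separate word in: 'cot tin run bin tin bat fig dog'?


Scanning each word for exact match 'bat':
  Word 1: 'cot' -> no
  Word 2: 'tin' -> no
  Word 3: 'run' -> no
  Word 4: 'bin' -> no
  Word 5: 'tin' -> no
  Word 6: 'bat' -> MATCH
  Word 7: 'fig' -> no
  Word 8: 'dog' -> no
Total matches: 1

1


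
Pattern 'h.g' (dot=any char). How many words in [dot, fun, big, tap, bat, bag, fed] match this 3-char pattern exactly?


Pattern 'h.g' means: starts with 'h', any single char, ends with 'g'.
Checking each word (must be exactly 3 chars):
  'dot' (len=3): no
  'fun' (len=3): no
  'big' (len=3): no
  'tap' (len=3): no
  'bat' (len=3): no
  'bag' (len=3): no
  'fed' (len=3): no
Matching words: []
Total: 0

0


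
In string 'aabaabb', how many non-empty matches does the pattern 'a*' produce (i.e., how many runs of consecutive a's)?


Pattern 'a*' matches zero or more a's. We want non-empty runs of consecutive a's.
String: 'aabaabb'
Walking through the string to find runs of a's:
  Run 1: positions 0-1 -> 'aa'
  Run 2: positions 3-4 -> 'aa'
Non-empty runs found: ['aa', 'aa']
Count: 2

2


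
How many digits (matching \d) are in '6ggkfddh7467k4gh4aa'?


\d matches any digit 0-9.
Scanning '6ggkfddh7467k4gh4aa':
  pos 0: '6' -> DIGIT
  pos 8: '7' -> DIGIT
  pos 9: '4' -> DIGIT
  pos 10: '6' -> DIGIT
  pos 11: '7' -> DIGIT
  pos 13: '4' -> DIGIT
  pos 16: '4' -> DIGIT
Digits found: ['6', '7', '4', '6', '7', '4', '4']
Total: 7

7


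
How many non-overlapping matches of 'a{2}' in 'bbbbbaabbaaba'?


Pattern 'a{2}' matches exactly 2 consecutive a's (greedy, non-overlapping).
String: 'bbbbbaabbaaba'
Scanning for runs of a's:
  Run at pos 5: 'aa' (length 2) -> 1 match(es)
  Run at pos 9: 'aa' (length 2) -> 1 match(es)
  Run at pos 12: 'a' (length 1) -> 0 match(es)
Matches found: ['aa', 'aa']
Total: 2

2


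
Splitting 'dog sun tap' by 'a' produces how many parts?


Splitting by 'a' breaks the string at each occurrence of the separator.
Text: 'dog sun tap'
Parts after split:
  Part 1: 'dog sun t'
  Part 2: 'p'
Total parts: 2

2


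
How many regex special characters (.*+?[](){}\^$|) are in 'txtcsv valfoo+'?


Regex special characters are: . * + ? [ ] ( ) { } \ ^ $ |
Scanning 'txtcsv valfoo+':
  pos 13: '+' -> SPECIAL
Special chars found: ['+']
Total: 1

1


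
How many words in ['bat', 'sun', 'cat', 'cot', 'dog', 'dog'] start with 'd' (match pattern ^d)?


Pattern ^d anchors to start of word. Check which words begin with 'd':
  'bat' -> no
  'sun' -> no
  'cat' -> no
  'cot' -> no
  'dog' -> MATCH (starts with 'd')
  'dog' -> MATCH (starts with 'd')
Matching words: ['dog', 'dog']
Count: 2

2


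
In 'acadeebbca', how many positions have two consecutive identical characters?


Looking for consecutive identical characters in 'acadeebbca':
  pos 0-1: 'a' vs 'c' -> different
  pos 1-2: 'c' vs 'a' -> different
  pos 2-3: 'a' vs 'd' -> different
  pos 3-4: 'd' vs 'e' -> different
  pos 4-5: 'e' vs 'e' -> MATCH ('ee')
  pos 5-6: 'e' vs 'b' -> different
  pos 6-7: 'b' vs 'b' -> MATCH ('bb')
  pos 7-8: 'b' vs 'c' -> different
  pos 8-9: 'c' vs 'a' -> different
Consecutive identical pairs: ['ee', 'bb']
Count: 2

2


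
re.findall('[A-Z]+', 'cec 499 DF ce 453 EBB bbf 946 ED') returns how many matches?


Pattern '[A-Z]+' finds one or more uppercase letters.
Text: 'cec 499 DF ce 453 EBB bbf 946 ED'
Scanning for matches:
  Match 1: 'DF'
  Match 2: 'EBB'
  Match 3: 'ED'
Total matches: 3

3


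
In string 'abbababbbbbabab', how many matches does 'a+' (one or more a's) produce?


Pattern 'a+' matches one or more consecutive a's.
String: 'abbababbbbbabab'
Scanning for runs of a:
  Match 1: 'a' (length 1)
  Match 2: 'a' (length 1)
  Match 3: 'a' (length 1)
  Match 4: 'a' (length 1)
  Match 5: 'a' (length 1)
Total matches: 5

5


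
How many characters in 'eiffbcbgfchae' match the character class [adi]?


Character class [adi] matches any of: {a, d, i}
Scanning string 'eiffbcbgfchae' character by character:
  pos 0: 'e' -> no
  pos 1: 'i' -> MATCH
  pos 2: 'f' -> no
  pos 3: 'f' -> no
  pos 4: 'b' -> no
  pos 5: 'c' -> no
  pos 6: 'b' -> no
  pos 7: 'g' -> no
  pos 8: 'f' -> no
  pos 9: 'c' -> no
  pos 10: 'h' -> no
  pos 11: 'a' -> MATCH
  pos 12: 'e' -> no
Total matches: 2

2


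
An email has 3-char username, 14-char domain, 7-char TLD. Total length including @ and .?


An email address has format: username@domain.tld
Username length: 3
'@' character: 1
Domain length: 14
'.' character: 1
TLD length: 7
Total = 3 + 1 + 14 + 1 + 7 = 26

26


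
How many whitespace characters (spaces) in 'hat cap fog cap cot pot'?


\s matches whitespace characters (spaces, tabs, etc.).
Text: 'hat cap fog cap cot pot'
This text has 6 words separated by spaces.
Number of spaces = number of words - 1 = 6 - 1 = 5

5


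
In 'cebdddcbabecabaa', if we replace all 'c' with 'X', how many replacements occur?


re.sub('c', 'X', text) replaces every occurrence of 'c' with 'X'.
Text: 'cebdddcbabecabaa'
Scanning for 'c':
  pos 0: 'c' -> replacement #1
  pos 6: 'c' -> replacement #2
  pos 11: 'c' -> replacement #3
Total replacements: 3

3


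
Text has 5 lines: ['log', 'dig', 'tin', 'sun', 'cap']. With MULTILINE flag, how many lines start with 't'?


With MULTILINE flag, ^ matches the start of each line.
Lines: ['log', 'dig', 'tin', 'sun', 'cap']
Checking which lines start with 't':
  Line 1: 'log' -> no
  Line 2: 'dig' -> no
  Line 3: 'tin' -> MATCH
  Line 4: 'sun' -> no
  Line 5: 'cap' -> no
Matching lines: ['tin']
Count: 1

1


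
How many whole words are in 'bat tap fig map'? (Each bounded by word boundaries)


Word boundaries (\b) mark the start/end of each word.
Text: 'bat tap fig map'
Splitting by whitespace:
  Word 1: 'bat'
  Word 2: 'tap'
  Word 3: 'fig'
  Word 4: 'map'
Total whole words: 4

4


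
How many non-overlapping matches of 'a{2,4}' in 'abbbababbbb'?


Pattern 'a{2,4}' matches between 2 and 4 consecutive a's (greedy).
String: 'abbbababbbb'
Finding runs of a's and applying greedy matching:
  Run at pos 0: 'a' (length 1)
  Run at pos 4: 'a' (length 1)
  Run at pos 6: 'a' (length 1)
Matches: []
Count: 0

0


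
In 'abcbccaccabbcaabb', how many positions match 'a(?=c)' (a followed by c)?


Lookahead 'a(?=c)' matches 'a' only when followed by 'c'.
String: 'abcbccaccabbcaabb'
Checking each position where char is 'a':
  pos 0: 'a' -> no (next='b')
  pos 6: 'a' -> MATCH (next='c')
  pos 9: 'a' -> no (next='b')
  pos 13: 'a' -> no (next='a')
  pos 14: 'a' -> no (next='b')
Matching positions: [6]
Count: 1

1


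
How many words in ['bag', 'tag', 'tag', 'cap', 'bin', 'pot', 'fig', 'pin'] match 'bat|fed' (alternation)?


Alternation 'bat|fed' matches either 'bat' or 'fed'.
Checking each word:
  'bag' -> no
  'tag' -> no
  'tag' -> no
  'cap' -> no
  'bin' -> no
  'pot' -> no
  'fig' -> no
  'pin' -> no
Matches: []
Count: 0

0


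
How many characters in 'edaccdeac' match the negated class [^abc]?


Negated class [^abc] matches any char NOT in {a, b, c}
Scanning 'edaccdeac':
  pos 0: 'e' -> MATCH
  pos 1: 'd' -> MATCH
  pos 2: 'a' -> no (excluded)
  pos 3: 'c' -> no (excluded)
  pos 4: 'c' -> no (excluded)
  pos 5: 'd' -> MATCH
  pos 6: 'e' -> MATCH
  pos 7: 'a' -> no (excluded)
  pos 8: 'c' -> no (excluded)
Total matches: 4

4


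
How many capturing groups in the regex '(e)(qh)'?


To count capturing groups, count each '(' that starts a group.
Pattern: '(e)(qh)'
Walking through the pattern:
  Position 0: '(' -> group #1
  Position 3: '(' -> group #2
Total capturing groups: 2

2


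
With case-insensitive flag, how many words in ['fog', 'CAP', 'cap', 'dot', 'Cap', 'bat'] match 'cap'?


Case-insensitive matching: compare each word's lowercase form to 'cap'.
  'fog' -> lower='fog' -> no
  'CAP' -> lower='cap' -> MATCH
  'cap' -> lower='cap' -> MATCH
  'dot' -> lower='dot' -> no
  'Cap' -> lower='cap' -> MATCH
  'bat' -> lower='bat' -> no
Matches: ['CAP', 'cap', 'Cap']
Count: 3

3


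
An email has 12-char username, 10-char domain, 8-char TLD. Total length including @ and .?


An email address has format: username@domain.tld
Username length: 12
'@' character: 1
Domain length: 10
'.' character: 1
TLD length: 8
Total = 12 + 1 + 10 + 1 + 8 = 32

32


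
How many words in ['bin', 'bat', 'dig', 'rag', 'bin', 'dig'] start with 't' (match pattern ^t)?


Pattern ^t anchors to start of word. Check which words begin with 't':
  'bin' -> no
  'bat' -> no
  'dig' -> no
  'rag' -> no
  'bin' -> no
  'dig' -> no
Matching words: []
Count: 0

0


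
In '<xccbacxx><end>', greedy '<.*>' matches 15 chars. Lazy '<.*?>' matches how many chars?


Greedy '<.*>' tries to match as MUCH as possible.
Lazy '<.*?>' tries to match as LITTLE as possible.

String: '<xccbacxx><end>'
Greedy '<.*>' starts at first '<' and extends to the LAST '>': '<xccbacxx><end>' (15 chars)
Lazy '<.*?>' starts at first '<' and stops at the FIRST '>': '<xccbacxx>' (10 chars)

10


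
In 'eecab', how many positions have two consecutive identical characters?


Looking for consecutive identical characters in 'eecab':
  pos 0-1: 'e' vs 'e' -> MATCH ('ee')
  pos 1-2: 'e' vs 'c' -> different
  pos 2-3: 'c' vs 'a' -> different
  pos 3-4: 'a' vs 'b' -> different
Consecutive identical pairs: ['ee']
Count: 1

1


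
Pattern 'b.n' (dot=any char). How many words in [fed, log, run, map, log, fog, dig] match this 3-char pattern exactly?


Pattern 'b.n' means: starts with 'b', any single char, ends with 'n'.
Checking each word (must be exactly 3 chars):
  'fed' (len=3): no
  'log' (len=3): no
  'run' (len=3): no
  'map' (len=3): no
  'log' (len=3): no
  'fog' (len=3): no
  'dig' (len=3): no
Matching words: []
Total: 0

0


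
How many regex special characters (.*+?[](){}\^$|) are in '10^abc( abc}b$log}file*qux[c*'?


Regex special characters are: . * + ? [ ] ( ) { } \ ^ $ |
Scanning '10^abc( abc}b$log}file*qux[c*':
  pos 2: '^' -> SPECIAL
  pos 6: '(' -> SPECIAL
  pos 11: '}' -> SPECIAL
  pos 13: '$' -> SPECIAL
  pos 17: '}' -> SPECIAL
  pos 22: '*' -> SPECIAL
  pos 26: '[' -> SPECIAL
  pos 28: '*' -> SPECIAL
Special chars found: ['^', '(', '}', '$', '}', '*', '[', '*']
Total: 8

8


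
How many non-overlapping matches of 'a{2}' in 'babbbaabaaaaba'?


Pattern 'a{2}' matches exactly 2 consecutive a's (greedy, non-overlapping).
String: 'babbbaabaaaaba'
Scanning for runs of a's:
  Run at pos 1: 'a' (length 1) -> 0 match(es)
  Run at pos 5: 'aa' (length 2) -> 1 match(es)
  Run at pos 8: 'aaaa' (length 4) -> 2 match(es)
  Run at pos 13: 'a' (length 1) -> 0 match(es)
Matches found: ['aa', 'aa', 'aa']
Total: 3

3


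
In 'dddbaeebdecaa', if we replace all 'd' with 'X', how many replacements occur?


re.sub('d', 'X', text) replaces every occurrence of 'd' with 'X'.
Text: 'dddbaeebdecaa'
Scanning for 'd':
  pos 0: 'd' -> replacement #1
  pos 1: 'd' -> replacement #2
  pos 2: 'd' -> replacement #3
  pos 8: 'd' -> replacement #4
Total replacements: 4

4


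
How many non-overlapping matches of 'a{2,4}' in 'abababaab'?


Pattern 'a{2,4}' matches between 2 and 4 consecutive a's (greedy).
String: 'abababaab'
Finding runs of a's and applying greedy matching:
  Run at pos 0: 'a' (length 1)
  Run at pos 2: 'a' (length 1)
  Run at pos 4: 'a' (length 1)
  Run at pos 6: 'aa' (length 2)
Matches: ['aa']
Count: 1

1


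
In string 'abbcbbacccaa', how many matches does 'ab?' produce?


Pattern 'ab?' matches 'a' optionally followed by 'b'.
String: 'abbcbbacccaa'
Scanning left to right for 'a' then checking next char:
  Match 1: 'ab' (a followed by b)
  Match 2: 'a' (a not followed by b)
  Match 3: 'a' (a not followed by b)
  Match 4: 'a' (a not followed by b)
Total matches: 4

4


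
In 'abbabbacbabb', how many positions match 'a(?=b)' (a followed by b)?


Lookahead 'a(?=b)' matches 'a' only when followed by 'b'.
String: 'abbabbacbabb'
Checking each position where char is 'a':
  pos 0: 'a' -> MATCH (next='b')
  pos 3: 'a' -> MATCH (next='b')
  pos 6: 'a' -> no (next='c')
  pos 9: 'a' -> MATCH (next='b')
Matching positions: [0, 3, 9]
Count: 3

3


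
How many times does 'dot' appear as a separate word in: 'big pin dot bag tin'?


Scanning each word for exact match 'dot':
  Word 1: 'big' -> no
  Word 2: 'pin' -> no
  Word 3: 'dot' -> MATCH
  Word 4: 'bag' -> no
  Word 5: 'tin' -> no
Total matches: 1

1


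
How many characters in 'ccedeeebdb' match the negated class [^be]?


Negated class [^be] matches any char NOT in {b, e}
Scanning 'ccedeeebdb':
  pos 0: 'c' -> MATCH
  pos 1: 'c' -> MATCH
  pos 2: 'e' -> no (excluded)
  pos 3: 'd' -> MATCH
  pos 4: 'e' -> no (excluded)
  pos 5: 'e' -> no (excluded)
  pos 6: 'e' -> no (excluded)
  pos 7: 'b' -> no (excluded)
  pos 8: 'd' -> MATCH
  pos 9: 'b' -> no (excluded)
Total matches: 4

4


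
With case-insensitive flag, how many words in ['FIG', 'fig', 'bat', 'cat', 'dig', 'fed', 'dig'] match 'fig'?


Case-insensitive matching: compare each word's lowercase form to 'fig'.
  'FIG' -> lower='fig' -> MATCH
  'fig' -> lower='fig' -> MATCH
  'bat' -> lower='bat' -> no
  'cat' -> lower='cat' -> no
  'dig' -> lower='dig' -> no
  'fed' -> lower='fed' -> no
  'dig' -> lower='dig' -> no
Matches: ['FIG', 'fig']
Count: 2

2


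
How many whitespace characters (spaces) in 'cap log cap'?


\s matches whitespace characters (spaces, tabs, etc.).
Text: 'cap log cap'
This text has 3 words separated by spaces.
Number of spaces = number of words - 1 = 3 - 1 = 2

2


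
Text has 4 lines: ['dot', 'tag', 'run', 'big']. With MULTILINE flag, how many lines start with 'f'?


With MULTILINE flag, ^ matches the start of each line.
Lines: ['dot', 'tag', 'run', 'big']
Checking which lines start with 'f':
  Line 1: 'dot' -> no
  Line 2: 'tag' -> no
  Line 3: 'run' -> no
  Line 4: 'big' -> no
Matching lines: []
Count: 0

0


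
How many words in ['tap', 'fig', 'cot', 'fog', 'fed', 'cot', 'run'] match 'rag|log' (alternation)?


Alternation 'rag|log' matches either 'rag' or 'log'.
Checking each word:
  'tap' -> no
  'fig' -> no
  'cot' -> no
  'fog' -> no
  'fed' -> no
  'cot' -> no
  'run' -> no
Matches: []
Count: 0

0


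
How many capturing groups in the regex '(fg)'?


To count capturing groups, count each '(' that starts a group.
Pattern: '(fg)'
Walking through the pattern:
  Position 0: '(' -> group #1
Total capturing groups: 1

1


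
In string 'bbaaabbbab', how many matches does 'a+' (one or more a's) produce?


Pattern 'a+' matches one or more consecutive a's.
String: 'bbaaabbbab'
Scanning for runs of a:
  Match 1: 'aaa' (length 3)
  Match 2: 'a' (length 1)
Total matches: 2

2


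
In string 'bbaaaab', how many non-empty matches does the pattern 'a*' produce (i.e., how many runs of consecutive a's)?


Pattern 'a*' matches zero or more a's. We want non-empty runs of consecutive a's.
String: 'bbaaaab'
Walking through the string to find runs of a's:
  Run 1: positions 2-5 -> 'aaaa'
Non-empty runs found: ['aaaa']
Count: 1

1


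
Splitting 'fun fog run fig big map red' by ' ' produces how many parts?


Splitting by ' ' breaks the string at each occurrence of the separator.
Text: 'fun fog run fig big map red'
Parts after split:
  Part 1: 'fun'
  Part 2: 'fog'
  Part 3: 'run'
  Part 4: 'fig'
  Part 5: 'big'
  Part 6: 'map'
  Part 7: 'red'
Total parts: 7

7


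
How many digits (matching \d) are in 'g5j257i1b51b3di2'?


\d matches any digit 0-9.
Scanning 'g5j257i1b51b3di2':
  pos 1: '5' -> DIGIT
  pos 3: '2' -> DIGIT
  pos 4: '5' -> DIGIT
  pos 5: '7' -> DIGIT
  pos 7: '1' -> DIGIT
  pos 9: '5' -> DIGIT
  pos 10: '1' -> DIGIT
  pos 12: '3' -> DIGIT
  pos 15: '2' -> DIGIT
Digits found: ['5', '2', '5', '7', '1', '5', '1', '3', '2']
Total: 9

9


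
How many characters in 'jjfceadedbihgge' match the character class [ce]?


Character class [ce] matches any of: {c, e}
Scanning string 'jjfceadedbihgge' character by character:
  pos 0: 'j' -> no
  pos 1: 'j' -> no
  pos 2: 'f' -> no
  pos 3: 'c' -> MATCH
  pos 4: 'e' -> MATCH
  pos 5: 'a' -> no
  pos 6: 'd' -> no
  pos 7: 'e' -> MATCH
  pos 8: 'd' -> no
  pos 9: 'b' -> no
  pos 10: 'i' -> no
  pos 11: 'h' -> no
  pos 12: 'g' -> no
  pos 13: 'g' -> no
  pos 14: 'e' -> MATCH
Total matches: 4

4


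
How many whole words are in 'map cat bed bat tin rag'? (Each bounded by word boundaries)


Word boundaries (\b) mark the start/end of each word.
Text: 'map cat bed bat tin rag'
Splitting by whitespace:
  Word 1: 'map'
  Word 2: 'cat'
  Word 3: 'bed'
  Word 4: 'bat'
  Word 5: 'tin'
  Word 6: 'rag'
Total whole words: 6

6


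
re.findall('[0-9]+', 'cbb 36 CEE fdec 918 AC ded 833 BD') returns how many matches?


Pattern '[0-9]+' finds one or more digits.
Text: 'cbb 36 CEE fdec 918 AC ded 833 BD'
Scanning for matches:
  Match 1: '36'
  Match 2: '918'
  Match 3: '833'
Total matches: 3

3


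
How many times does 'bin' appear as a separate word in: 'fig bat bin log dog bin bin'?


Scanning each word for exact match 'bin':
  Word 1: 'fig' -> no
  Word 2: 'bat' -> no
  Word 3: 'bin' -> MATCH
  Word 4: 'log' -> no
  Word 5: 'dog' -> no
  Word 6: 'bin' -> MATCH
  Word 7: 'bin' -> MATCH
Total matches: 3

3


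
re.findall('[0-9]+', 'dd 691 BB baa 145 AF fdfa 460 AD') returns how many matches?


Pattern '[0-9]+' finds one or more digits.
Text: 'dd 691 BB baa 145 AF fdfa 460 AD'
Scanning for matches:
  Match 1: '691'
  Match 2: '145'
  Match 3: '460'
Total matches: 3

3


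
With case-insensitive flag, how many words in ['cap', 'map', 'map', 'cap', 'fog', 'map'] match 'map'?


Case-insensitive matching: compare each word's lowercase form to 'map'.
  'cap' -> lower='cap' -> no
  'map' -> lower='map' -> MATCH
  'map' -> lower='map' -> MATCH
  'cap' -> lower='cap' -> no
  'fog' -> lower='fog' -> no
  'map' -> lower='map' -> MATCH
Matches: ['map', 'map', 'map']
Count: 3

3


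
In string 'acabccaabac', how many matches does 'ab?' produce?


Pattern 'ab?' matches 'a' optionally followed by 'b'.
String: 'acabccaabac'
Scanning left to right for 'a' then checking next char:
  Match 1: 'a' (a not followed by b)
  Match 2: 'ab' (a followed by b)
  Match 3: 'a' (a not followed by b)
  Match 4: 'ab' (a followed by b)
  Match 5: 'a' (a not followed by b)
Total matches: 5

5


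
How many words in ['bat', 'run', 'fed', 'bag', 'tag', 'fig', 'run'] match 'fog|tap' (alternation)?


Alternation 'fog|tap' matches either 'fog' or 'tap'.
Checking each word:
  'bat' -> no
  'run' -> no
  'fed' -> no
  'bag' -> no
  'tag' -> no
  'fig' -> no
  'run' -> no
Matches: []
Count: 0

0


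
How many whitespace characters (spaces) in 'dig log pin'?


\s matches whitespace characters (spaces, tabs, etc.).
Text: 'dig log pin'
This text has 3 words separated by spaces.
Number of spaces = number of words - 1 = 3 - 1 = 2

2


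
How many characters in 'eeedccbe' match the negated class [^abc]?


Negated class [^abc] matches any char NOT in {a, b, c}
Scanning 'eeedccbe':
  pos 0: 'e' -> MATCH
  pos 1: 'e' -> MATCH
  pos 2: 'e' -> MATCH
  pos 3: 'd' -> MATCH
  pos 4: 'c' -> no (excluded)
  pos 5: 'c' -> no (excluded)
  pos 6: 'b' -> no (excluded)
  pos 7: 'e' -> MATCH
Total matches: 5

5


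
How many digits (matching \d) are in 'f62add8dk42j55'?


\d matches any digit 0-9.
Scanning 'f62add8dk42j55':
  pos 1: '6' -> DIGIT
  pos 2: '2' -> DIGIT
  pos 6: '8' -> DIGIT
  pos 9: '4' -> DIGIT
  pos 10: '2' -> DIGIT
  pos 12: '5' -> DIGIT
  pos 13: '5' -> DIGIT
Digits found: ['6', '2', '8', '4', '2', '5', '5']
Total: 7

7


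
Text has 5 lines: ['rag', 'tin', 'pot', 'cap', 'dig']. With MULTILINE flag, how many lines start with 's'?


With MULTILINE flag, ^ matches the start of each line.
Lines: ['rag', 'tin', 'pot', 'cap', 'dig']
Checking which lines start with 's':
  Line 1: 'rag' -> no
  Line 2: 'tin' -> no
  Line 3: 'pot' -> no
  Line 4: 'cap' -> no
  Line 5: 'dig' -> no
Matching lines: []
Count: 0

0


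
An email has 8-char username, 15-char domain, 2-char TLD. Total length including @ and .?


An email address has format: username@domain.tld
Username length: 8
'@' character: 1
Domain length: 15
'.' character: 1
TLD length: 2
Total = 8 + 1 + 15 + 1 + 2 = 27

27
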